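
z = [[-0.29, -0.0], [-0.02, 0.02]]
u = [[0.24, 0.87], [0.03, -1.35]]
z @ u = [[-0.07, -0.25], [-0.0, -0.04]]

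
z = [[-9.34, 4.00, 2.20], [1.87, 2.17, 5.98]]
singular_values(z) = [10.41, 6.61]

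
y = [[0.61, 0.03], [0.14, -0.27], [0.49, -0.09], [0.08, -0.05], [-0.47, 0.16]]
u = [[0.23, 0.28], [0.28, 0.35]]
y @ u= [[0.15, 0.18],[-0.04, -0.06],[0.09, 0.11],[0.0, 0.00],[-0.06, -0.08]]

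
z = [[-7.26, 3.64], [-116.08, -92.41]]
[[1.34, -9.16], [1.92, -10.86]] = z@[[-0.12, 0.81],[0.13, -0.9]]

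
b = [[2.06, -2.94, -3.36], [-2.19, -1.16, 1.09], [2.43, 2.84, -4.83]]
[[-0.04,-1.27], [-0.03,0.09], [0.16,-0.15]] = b@[[-0.01, -0.11], [0.03, 0.23], [-0.02, 0.11]]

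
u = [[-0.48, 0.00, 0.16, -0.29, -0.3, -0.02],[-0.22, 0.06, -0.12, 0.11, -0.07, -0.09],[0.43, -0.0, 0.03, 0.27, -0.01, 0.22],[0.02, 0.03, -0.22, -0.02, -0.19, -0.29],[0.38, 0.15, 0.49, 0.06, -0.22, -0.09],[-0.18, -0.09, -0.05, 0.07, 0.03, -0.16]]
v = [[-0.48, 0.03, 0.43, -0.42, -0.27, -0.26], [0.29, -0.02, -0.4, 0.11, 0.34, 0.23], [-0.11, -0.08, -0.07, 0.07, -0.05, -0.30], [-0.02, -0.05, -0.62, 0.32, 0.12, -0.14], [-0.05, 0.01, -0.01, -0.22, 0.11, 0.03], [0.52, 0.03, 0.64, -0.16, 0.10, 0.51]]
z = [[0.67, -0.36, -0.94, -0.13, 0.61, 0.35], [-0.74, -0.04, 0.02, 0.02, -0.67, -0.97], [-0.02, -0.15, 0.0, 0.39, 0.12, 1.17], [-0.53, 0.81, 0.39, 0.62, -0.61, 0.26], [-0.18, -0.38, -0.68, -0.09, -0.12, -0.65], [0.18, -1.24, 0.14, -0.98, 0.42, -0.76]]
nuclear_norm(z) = 6.29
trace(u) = -0.79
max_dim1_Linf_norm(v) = 0.64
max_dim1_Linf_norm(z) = 1.24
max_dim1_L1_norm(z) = 3.72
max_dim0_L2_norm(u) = 0.8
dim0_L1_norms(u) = [1.71, 0.33, 1.07, 0.82, 0.82, 0.87]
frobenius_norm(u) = 1.24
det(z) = -0.00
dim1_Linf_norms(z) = [0.94, 0.97, 1.17, 0.81, 0.68, 1.24]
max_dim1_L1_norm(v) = 1.96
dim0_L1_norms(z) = [2.32, 2.98, 2.17, 2.23, 2.55, 4.16]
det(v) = -0.00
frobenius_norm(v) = 1.69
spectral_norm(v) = 1.23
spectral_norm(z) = 2.41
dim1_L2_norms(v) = [0.86, 0.65, 0.35, 0.72, 0.25, 0.99]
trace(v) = 0.37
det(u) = -0.00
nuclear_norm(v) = 2.83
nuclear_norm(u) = 2.55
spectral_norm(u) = 0.91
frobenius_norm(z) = 3.43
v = z @ u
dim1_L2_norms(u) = [0.66, 0.3, 0.55, 0.41, 0.68, 0.27]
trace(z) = 0.37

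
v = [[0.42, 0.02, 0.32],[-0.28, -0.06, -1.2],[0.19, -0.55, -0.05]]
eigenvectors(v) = [[0.34, -0.80, -0.16], [-0.78, -0.49, 0.8], [0.53, 0.33, 0.58]]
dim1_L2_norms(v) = [0.53, 1.23, 0.58]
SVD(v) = [[-0.33, -0.23, -0.91], [0.94, -0.07, -0.33], [0.01, -0.97, 0.24]] @ diag([1.303929785564691, 0.5969825777401424, 0.29270961069283863]) @ [[-0.31, -0.05, -0.95], [-0.44, 0.89, 0.09], [-0.84, -0.45, 0.30]]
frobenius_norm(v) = 1.46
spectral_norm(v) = 1.30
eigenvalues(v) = [0.88, 0.3, -0.87]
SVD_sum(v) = [[0.13, 0.02, 0.41], [-0.38, -0.07, -1.17], [-0.01, -0.00, -0.02]] + [[0.06, -0.12, -0.01], [0.02, -0.04, -0.00], [0.26, -0.52, -0.05]] + [[0.23, 0.12, -0.08], [0.08, 0.04, -0.03], [-0.06, -0.03, 0.02]]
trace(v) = 0.31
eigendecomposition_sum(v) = [[0.18, -0.14, 0.24],  [-0.42, 0.32, -0.56],  [0.29, -0.22, 0.38]] + [[0.24, 0.07, -0.04], [0.14, 0.05, -0.02], [-0.1, -0.03, 0.02]] + [[0.00, 0.08, 0.12], [-0.00, -0.42, -0.62], [-0.0, -0.3, -0.45]]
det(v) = -0.23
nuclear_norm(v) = 2.19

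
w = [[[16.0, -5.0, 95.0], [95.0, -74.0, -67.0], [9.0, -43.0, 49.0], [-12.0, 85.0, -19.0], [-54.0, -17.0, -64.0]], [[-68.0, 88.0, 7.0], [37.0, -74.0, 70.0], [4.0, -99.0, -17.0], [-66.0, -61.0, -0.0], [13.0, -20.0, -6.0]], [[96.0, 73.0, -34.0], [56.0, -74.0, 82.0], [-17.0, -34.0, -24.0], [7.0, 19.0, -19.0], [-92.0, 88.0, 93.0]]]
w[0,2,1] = -43.0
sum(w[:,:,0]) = 24.0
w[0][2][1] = -43.0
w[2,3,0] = 7.0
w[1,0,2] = 7.0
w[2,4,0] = -92.0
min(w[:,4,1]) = -20.0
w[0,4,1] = -17.0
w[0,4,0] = -54.0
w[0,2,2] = 49.0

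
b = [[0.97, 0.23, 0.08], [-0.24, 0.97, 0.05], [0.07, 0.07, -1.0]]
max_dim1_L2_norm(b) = 1.0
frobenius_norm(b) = 1.74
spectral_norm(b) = 1.01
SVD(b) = [[0.39, -0.56, -0.74], [-0.12, 0.76, -0.64], [0.91, 0.33, 0.23]] @ diag([1.005661080131493, 1.0028122145776681, 0.9970022338002011]) @ [[0.46, 0.04, -0.88], [-0.7, 0.63, -0.34], [-0.55, -0.77, -0.32]]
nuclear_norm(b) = 3.01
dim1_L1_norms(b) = [1.28, 1.26, 1.14]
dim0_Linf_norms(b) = [0.97, 0.97, 1.0]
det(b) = -1.01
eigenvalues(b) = [(0.97+0.24j), (0.97-0.24j), (-1+0j)]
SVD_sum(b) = [[0.18, 0.02, -0.34],[-0.05, -0.00, 0.1],[0.43, 0.04, -0.81]] + [[0.39, -0.35, 0.19], [-0.53, 0.48, -0.26], [-0.23, 0.21, -0.11]] + [[0.4,  0.57,  0.24], [0.35,  0.49,  0.20], [-0.13,  -0.18,  -0.07]]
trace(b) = 0.94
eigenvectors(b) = [[0.7j, 0.00-0.70j, -0.04+0.00j], [(-0.71+0j), -0.71-0.00j, -0.03+0.00j], [(-0.02+0.03j), -0.02-0.03j, (1+0j)]]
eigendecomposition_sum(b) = [[0.49+0.12j, (0.12-0.48j), (0.02-0.01j)], [-0.12+0.49j, 0.49+0.12j, (0.01+0.02j)], [(0.02+0.02j), 0.02-0.02j, 0j]] + [[0.49-0.12j,  (0.12+0.48j),  (0.02+0.01j)],[(-0.12-0.49j),  0.49-0.12j,  (0.01-0.02j)],[(0.02-0.02j),  0.02+0.02j,  -0j]] + [[(-0+0j), (-0+0j), 0.04+0.00j], [-0.00+0.00j, -0.00+0.00j, 0.03+0.00j], [(0.04-0j), 0.03-0.00j, -1.00-0.00j]]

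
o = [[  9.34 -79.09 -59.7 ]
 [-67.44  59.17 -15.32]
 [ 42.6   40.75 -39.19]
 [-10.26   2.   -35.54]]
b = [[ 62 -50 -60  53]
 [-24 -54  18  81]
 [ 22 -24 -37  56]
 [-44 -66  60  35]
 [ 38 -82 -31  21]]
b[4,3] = 21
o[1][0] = -67.44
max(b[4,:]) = 38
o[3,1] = 2.0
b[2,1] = -24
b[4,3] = 21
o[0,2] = -59.7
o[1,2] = -15.32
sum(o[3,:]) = -43.8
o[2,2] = -39.19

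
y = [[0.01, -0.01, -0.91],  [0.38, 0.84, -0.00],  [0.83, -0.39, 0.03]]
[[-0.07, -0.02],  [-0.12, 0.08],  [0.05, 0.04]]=y@[[-0.01, 0.07], [-0.14, 0.06], [0.08, 0.02]]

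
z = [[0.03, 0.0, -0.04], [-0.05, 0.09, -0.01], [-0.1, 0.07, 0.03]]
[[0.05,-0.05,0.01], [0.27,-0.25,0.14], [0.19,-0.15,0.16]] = z@[[-0.64, -0.14, -1.98], [2.43, -2.78, 0.24], [-1.61, 1.07, -1.85]]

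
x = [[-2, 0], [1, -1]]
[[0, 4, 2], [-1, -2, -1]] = x @[[0, -2, -1], [1, 0, 0]]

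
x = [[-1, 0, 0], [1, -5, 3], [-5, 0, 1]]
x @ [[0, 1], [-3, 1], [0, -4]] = [[0, -1], [15, -16], [0, -9]]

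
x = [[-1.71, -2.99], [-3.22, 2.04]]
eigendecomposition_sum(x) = [[-2.63, -1.43], [-1.54, -0.84]] + [[0.92,-1.56],  [-1.68,2.88]]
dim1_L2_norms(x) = [3.44, 3.81]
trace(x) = 0.33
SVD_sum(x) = [[0.58,  -0.54], [-2.73,  2.56]] + [[-2.29, -2.45], [-0.49, -0.52]]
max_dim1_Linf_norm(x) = 3.22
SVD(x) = [[0.21, -0.98], [-0.98, -0.21]] @ diag([3.8283315249701517, 3.426087817747776]) @ [[0.73, -0.68],  [0.68, 0.73]]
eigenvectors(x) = [[-0.86, 0.48], [-0.51, -0.88]]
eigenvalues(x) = [-3.46, 3.79]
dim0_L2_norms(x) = [3.65, 3.62]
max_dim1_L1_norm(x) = 5.26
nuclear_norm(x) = 7.25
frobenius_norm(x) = 5.14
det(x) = -13.12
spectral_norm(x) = 3.83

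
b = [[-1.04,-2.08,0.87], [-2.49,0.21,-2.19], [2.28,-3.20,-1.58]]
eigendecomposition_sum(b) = [[0.90,-1.12,0.62], [-1.48,1.85,-1.02], [1.30,-1.62,0.9]] + [[-2.02, -0.32, 1.03],[-1.2, -0.19, 0.61],[0.76, 0.12, -0.39]] + [[0.08, -0.63, -0.78], [0.19, -1.45, -1.78], [0.22, -1.7, -2.09]]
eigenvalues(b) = [3.64, -2.6, -3.45]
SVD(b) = [[0.20, 0.24, -0.95], [-0.31, 0.93, 0.17], [0.93, 0.26, 0.26]] @ diag([4.417883881403119, 3.2085389995601727, 2.3081549988551293]) @ [[0.61, -0.78, -0.14], [-0.62, -0.36, -0.70], [0.50, 0.51, -0.70]]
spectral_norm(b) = 4.42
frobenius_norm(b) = 5.93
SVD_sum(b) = [[0.53, -0.68, -0.12],[-0.84, 1.07, 0.19],[2.5, -3.21, -0.57]] + [[-0.48, -0.27, -0.54], [-1.85, -1.07, -2.1], [-0.52, -0.3, -0.59]] + [[-1.09,-1.13,1.53], [0.20,0.20,-0.28], [0.30,0.31,-0.42]]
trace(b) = -2.41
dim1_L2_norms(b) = [2.48, 3.32, 4.23]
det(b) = 32.72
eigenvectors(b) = [[0.42, -0.82, 0.27], [-0.68, -0.48, 0.62], [0.6, 0.31, 0.73]]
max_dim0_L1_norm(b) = 5.81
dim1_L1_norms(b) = [3.99, 4.89, 7.06]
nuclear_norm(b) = 9.93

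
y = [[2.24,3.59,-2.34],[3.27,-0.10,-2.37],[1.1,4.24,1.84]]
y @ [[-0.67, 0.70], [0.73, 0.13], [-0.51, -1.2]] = [[2.31, 4.84], [-1.06, 5.12], [1.42, -0.89]]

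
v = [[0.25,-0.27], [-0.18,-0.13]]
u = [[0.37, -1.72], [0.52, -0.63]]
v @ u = [[-0.05, -0.26], [-0.13, 0.39]]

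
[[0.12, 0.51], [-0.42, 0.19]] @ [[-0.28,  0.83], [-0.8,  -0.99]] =[[-0.44, -0.41], [-0.03, -0.54]]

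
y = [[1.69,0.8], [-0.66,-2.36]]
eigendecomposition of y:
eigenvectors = [[0.99, -0.2],[-0.17, 0.98]]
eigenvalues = [1.56, -2.23]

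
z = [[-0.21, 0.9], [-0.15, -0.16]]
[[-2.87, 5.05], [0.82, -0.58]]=z @ [[-1.65, -1.7], [-3.57, 5.21]]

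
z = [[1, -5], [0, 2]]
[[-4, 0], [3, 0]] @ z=[[-4, 20], [3, -15]]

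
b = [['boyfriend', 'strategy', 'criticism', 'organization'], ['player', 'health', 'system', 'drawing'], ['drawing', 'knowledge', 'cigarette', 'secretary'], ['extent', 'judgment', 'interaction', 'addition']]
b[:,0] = ['boyfriend', 'player', 'drawing', 'extent']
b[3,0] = 'extent'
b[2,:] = ['drawing', 'knowledge', 'cigarette', 'secretary']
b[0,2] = 'criticism'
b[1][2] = 'system'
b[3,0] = 'extent'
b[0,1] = 'strategy'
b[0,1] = 'strategy'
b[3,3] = 'addition'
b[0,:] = ['boyfriend', 'strategy', 'criticism', 'organization']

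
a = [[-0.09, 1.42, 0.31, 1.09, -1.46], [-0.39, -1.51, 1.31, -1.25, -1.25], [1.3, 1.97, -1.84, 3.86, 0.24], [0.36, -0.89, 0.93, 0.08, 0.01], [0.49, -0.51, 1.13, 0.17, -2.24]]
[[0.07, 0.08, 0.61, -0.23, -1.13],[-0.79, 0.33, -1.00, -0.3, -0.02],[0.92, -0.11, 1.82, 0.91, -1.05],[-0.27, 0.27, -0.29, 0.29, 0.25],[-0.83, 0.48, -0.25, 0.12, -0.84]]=a @ [[-0.26, 0.13, 0.18, 0.55, 0.16], [0.16, -0.10, 0.36, -0.1, -0.14], [-0.06, 0.14, -0.05, -0.01, 0.09], [0.2, 0.05, 0.20, 0.09, -0.24], [0.26, -0.09, 0.06, 0.09, 0.47]]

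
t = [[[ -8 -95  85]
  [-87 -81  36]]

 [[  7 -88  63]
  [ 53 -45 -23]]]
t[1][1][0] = 53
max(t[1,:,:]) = 63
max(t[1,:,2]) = 63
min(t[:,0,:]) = -95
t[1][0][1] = -88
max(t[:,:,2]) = 85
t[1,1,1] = -45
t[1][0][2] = 63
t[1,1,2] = -23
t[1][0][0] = 7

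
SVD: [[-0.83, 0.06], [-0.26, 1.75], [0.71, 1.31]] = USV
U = [[0.02,0.76], [-0.78,0.42], [-0.63,-0.5]]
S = [2.2, 1.1]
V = [[-0.12, -0.99], [-0.99, 0.12]]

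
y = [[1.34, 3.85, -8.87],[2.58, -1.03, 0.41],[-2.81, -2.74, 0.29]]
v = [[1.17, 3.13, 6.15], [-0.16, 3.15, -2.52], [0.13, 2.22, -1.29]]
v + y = [[2.51, 6.98, -2.72], [2.42, 2.12, -2.11], [-2.68, -0.52, -1.0]]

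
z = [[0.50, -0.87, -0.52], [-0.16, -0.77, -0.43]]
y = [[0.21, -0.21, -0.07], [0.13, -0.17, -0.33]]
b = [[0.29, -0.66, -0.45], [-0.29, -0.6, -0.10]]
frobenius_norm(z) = 1.44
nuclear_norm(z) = 1.81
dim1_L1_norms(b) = [1.4, 0.99]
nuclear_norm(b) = 1.44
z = y + b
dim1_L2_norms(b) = [0.85, 0.67]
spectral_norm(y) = 0.46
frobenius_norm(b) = 1.08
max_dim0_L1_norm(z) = 1.64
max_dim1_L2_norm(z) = 1.13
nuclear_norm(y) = 0.64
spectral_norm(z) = 1.37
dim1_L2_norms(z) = [1.13, 0.9]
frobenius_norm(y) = 0.50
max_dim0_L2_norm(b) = 0.89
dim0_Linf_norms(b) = [0.29, 0.66, 0.45]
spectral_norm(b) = 0.98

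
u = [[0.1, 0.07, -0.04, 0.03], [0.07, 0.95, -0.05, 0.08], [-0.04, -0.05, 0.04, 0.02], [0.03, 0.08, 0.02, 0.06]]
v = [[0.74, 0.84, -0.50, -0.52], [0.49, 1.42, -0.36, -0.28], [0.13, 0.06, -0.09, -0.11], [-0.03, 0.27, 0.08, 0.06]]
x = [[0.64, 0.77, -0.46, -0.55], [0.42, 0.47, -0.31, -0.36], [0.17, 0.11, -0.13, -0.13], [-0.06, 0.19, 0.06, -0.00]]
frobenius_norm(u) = 0.98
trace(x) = 0.98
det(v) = 0.00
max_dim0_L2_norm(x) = 0.93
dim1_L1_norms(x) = [2.42, 1.56, 0.54, 0.31]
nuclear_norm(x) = 1.70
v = x + u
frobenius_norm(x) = 1.50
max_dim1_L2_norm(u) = 0.96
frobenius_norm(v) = 2.09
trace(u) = 1.15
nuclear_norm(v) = 2.61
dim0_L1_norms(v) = [1.39, 2.59, 1.03, 0.97]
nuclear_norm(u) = 1.15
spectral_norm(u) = 0.97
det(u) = -0.00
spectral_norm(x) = 1.49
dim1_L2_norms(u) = [0.13, 0.96, 0.08, 0.11]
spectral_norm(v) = 2.02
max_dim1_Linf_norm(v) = 1.42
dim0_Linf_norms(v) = [0.74, 1.42, 0.5, 0.52]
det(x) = 0.00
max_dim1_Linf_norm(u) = 0.95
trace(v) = 2.13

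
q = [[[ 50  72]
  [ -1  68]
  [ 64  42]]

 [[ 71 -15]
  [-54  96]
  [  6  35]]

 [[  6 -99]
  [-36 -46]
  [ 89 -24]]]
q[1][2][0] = 6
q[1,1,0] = -54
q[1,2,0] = 6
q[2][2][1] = -24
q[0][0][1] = 72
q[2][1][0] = -36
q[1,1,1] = 96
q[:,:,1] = [[72, 68, 42], [-15, 96, 35], [-99, -46, -24]]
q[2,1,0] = -36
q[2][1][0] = -36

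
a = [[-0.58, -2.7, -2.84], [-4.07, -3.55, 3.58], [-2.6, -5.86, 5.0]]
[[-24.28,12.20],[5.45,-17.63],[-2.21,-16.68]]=a @ [[-1.77,2.22],  [4.84,-1.21],  [4.31,-3.60]]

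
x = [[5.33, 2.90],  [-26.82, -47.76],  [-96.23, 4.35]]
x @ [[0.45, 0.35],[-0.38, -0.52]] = [[1.30, 0.36], [6.08, 15.45], [-44.96, -35.94]]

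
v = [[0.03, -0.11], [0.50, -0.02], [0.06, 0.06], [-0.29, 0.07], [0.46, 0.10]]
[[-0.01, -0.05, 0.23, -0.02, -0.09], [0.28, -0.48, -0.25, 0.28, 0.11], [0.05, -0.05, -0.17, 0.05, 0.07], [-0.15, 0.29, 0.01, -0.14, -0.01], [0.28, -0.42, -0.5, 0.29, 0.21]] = v@ [[0.56, -0.96, -0.60, 0.57, 0.26], [0.22, 0.18, -2.28, 0.31, 0.93]]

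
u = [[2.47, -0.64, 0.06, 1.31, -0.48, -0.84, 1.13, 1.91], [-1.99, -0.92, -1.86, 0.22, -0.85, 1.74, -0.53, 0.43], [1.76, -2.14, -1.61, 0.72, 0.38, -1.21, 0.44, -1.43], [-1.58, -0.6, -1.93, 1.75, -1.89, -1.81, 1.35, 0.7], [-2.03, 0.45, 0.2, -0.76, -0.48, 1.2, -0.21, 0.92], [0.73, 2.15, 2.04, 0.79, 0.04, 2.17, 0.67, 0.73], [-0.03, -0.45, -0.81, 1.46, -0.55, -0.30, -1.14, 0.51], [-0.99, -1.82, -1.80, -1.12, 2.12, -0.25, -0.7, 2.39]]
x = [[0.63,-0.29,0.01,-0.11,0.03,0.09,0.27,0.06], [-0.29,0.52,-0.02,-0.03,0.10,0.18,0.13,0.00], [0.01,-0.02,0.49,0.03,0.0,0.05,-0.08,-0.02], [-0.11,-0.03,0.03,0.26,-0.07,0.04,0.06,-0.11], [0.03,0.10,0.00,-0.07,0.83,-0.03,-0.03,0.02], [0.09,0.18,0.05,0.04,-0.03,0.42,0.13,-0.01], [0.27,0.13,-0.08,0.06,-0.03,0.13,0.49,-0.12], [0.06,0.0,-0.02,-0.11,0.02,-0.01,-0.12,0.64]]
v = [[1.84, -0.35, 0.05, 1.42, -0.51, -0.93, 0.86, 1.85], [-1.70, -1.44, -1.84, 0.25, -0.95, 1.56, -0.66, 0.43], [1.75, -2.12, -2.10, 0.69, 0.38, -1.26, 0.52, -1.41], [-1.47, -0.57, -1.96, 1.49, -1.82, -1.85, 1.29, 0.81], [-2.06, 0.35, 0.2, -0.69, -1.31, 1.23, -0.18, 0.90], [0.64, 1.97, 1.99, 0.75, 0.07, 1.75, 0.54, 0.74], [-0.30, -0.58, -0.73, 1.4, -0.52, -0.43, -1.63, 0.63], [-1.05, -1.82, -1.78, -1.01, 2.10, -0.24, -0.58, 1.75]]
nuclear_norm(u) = 24.65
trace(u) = 4.63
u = v + x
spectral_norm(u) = 6.13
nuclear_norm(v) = 23.96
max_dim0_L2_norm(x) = 0.84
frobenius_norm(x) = 1.76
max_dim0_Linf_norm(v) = 2.12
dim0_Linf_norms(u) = [2.47, 2.15, 2.04, 1.75, 2.12, 2.17, 1.35, 2.39]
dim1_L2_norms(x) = [0.76, 0.64, 0.5, 0.32, 0.84, 0.49, 0.61, 0.66]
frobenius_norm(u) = 10.38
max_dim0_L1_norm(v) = 10.81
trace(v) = 0.35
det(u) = -392.96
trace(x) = 4.28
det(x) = -0.00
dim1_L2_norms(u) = [3.75, 3.54, 3.83, 4.34, 2.74, 3.95, 2.22, 4.42]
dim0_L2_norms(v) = [4.16, 3.83, 4.4, 2.97, 3.32, 3.62, 2.54, 3.33]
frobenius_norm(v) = 10.09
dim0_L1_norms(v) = [10.81, 9.2, 10.65, 7.7, 7.66, 9.25, 6.26, 8.52]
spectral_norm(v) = 6.18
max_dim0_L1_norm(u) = 11.58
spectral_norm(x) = 0.94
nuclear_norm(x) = 4.29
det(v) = -8.98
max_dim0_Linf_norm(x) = 0.83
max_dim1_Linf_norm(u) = 2.47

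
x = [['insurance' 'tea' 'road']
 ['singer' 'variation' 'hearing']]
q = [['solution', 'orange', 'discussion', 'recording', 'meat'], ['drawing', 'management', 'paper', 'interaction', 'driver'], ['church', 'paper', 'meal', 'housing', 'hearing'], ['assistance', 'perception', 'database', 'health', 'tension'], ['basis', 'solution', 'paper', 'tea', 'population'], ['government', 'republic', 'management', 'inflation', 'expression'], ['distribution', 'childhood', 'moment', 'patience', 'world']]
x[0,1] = 'tea'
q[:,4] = ['meat', 'driver', 'hearing', 'tension', 'population', 'expression', 'world']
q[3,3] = 'health'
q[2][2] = 'meal'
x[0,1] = 'tea'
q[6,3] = 'patience'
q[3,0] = 'assistance'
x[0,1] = 'tea'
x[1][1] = 'variation'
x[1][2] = 'hearing'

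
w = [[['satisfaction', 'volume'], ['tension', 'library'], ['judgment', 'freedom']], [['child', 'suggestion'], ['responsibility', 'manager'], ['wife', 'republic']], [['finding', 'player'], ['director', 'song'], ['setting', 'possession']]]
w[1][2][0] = 'wife'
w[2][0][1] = 'player'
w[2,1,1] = 'song'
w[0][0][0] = 'satisfaction'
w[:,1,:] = [['tension', 'library'], ['responsibility', 'manager'], ['director', 'song']]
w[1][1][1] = 'manager'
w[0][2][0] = 'judgment'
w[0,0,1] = 'volume'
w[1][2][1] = 'republic'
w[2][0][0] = 'finding'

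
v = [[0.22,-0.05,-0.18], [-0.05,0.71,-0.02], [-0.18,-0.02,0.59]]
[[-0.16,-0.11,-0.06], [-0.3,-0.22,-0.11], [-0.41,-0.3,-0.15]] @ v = [[-0.02, -0.07, -0.00], [-0.04, -0.14, -0.01], [-0.05, -0.19, -0.01]]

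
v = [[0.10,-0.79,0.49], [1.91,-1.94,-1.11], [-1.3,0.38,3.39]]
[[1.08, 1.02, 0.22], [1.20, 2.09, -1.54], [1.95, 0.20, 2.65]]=v @ [[0.14, 0.03, -0.38],[-0.90, -1.16, 0.06],[0.73, 0.20, 0.63]]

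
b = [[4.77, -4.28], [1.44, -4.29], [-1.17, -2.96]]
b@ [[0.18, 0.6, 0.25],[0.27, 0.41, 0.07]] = [[-0.3, 1.11, 0.89], [-0.90, -0.89, 0.06], [-1.01, -1.92, -0.5]]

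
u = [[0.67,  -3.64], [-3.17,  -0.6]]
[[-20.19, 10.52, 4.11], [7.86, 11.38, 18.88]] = u @ [[-3.41, -2.94, -5.55], [4.92, -3.43, -2.15]]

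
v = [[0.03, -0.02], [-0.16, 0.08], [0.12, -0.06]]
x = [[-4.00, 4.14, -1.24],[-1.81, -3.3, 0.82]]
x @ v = [[-0.93, 0.49], [0.57, -0.28]]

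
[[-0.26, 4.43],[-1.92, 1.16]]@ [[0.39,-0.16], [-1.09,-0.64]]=[[-4.93,-2.79],  [-2.01,-0.44]]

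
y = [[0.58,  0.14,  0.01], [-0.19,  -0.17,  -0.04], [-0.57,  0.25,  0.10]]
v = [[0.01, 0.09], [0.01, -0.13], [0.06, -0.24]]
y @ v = [[0.01, 0.03], [-0.01, 0.01], [0.00, -0.11]]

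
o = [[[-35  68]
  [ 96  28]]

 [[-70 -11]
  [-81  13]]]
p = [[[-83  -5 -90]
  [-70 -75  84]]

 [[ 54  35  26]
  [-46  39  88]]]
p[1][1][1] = 39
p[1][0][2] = 26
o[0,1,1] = 28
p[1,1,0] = -46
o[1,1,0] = -81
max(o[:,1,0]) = 96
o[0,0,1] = 68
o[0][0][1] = 68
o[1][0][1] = -11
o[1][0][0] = -70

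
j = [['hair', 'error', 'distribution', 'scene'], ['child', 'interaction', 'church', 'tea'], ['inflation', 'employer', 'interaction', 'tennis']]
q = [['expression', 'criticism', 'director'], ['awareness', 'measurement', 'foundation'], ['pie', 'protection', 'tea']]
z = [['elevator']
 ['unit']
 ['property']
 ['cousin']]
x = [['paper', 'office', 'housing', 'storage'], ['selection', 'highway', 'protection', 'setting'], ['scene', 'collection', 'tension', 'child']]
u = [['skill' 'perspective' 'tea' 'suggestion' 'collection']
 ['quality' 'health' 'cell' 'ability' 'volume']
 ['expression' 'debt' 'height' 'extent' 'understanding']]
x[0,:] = ['paper', 'office', 'housing', 'storage']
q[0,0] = 'expression'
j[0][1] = 'error'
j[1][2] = 'church'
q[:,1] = ['criticism', 'measurement', 'protection']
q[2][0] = 'pie'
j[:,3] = ['scene', 'tea', 'tennis']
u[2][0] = 'expression'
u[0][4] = 'collection'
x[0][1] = 'office'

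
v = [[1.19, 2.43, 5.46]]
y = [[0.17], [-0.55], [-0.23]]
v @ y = [[-2.39]]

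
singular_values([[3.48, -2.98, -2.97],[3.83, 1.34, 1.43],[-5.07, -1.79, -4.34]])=[8.05, 5.52, 0.88]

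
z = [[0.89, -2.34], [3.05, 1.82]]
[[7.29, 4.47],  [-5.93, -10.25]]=z @ [[-0.07, -1.81],[-3.14, -2.60]]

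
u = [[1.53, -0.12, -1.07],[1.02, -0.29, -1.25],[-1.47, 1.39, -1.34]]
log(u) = [[-1.42, 2.48, -1.69], [-3.39, 4.67, -3.63], [-4.31, 5.74, -2.66]]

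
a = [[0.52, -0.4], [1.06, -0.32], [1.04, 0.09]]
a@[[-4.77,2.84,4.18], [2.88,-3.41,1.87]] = [[-3.63,2.84,1.43], [-5.98,4.1,3.83], [-4.70,2.65,4.52]]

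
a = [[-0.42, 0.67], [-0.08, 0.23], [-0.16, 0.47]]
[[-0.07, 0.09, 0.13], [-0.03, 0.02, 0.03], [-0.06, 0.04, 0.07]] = a @[[-0.06,-0.16,-0.16], [-0.14,0.03,0.09]]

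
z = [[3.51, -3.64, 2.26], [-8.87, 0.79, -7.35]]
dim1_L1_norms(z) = [9.41, 17.01]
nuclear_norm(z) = 15.56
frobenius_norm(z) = 12.81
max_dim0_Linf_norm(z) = 8.87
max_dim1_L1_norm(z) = 17.01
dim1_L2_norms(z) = [5.54, 11.55]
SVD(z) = [[-0.38, 0.93],[0.93, 0.38]] @ diag([12.413177773031643, 3.148621535706251]) @ [[-0.77, 0.17, -0.62], [-0.04, -0.97, -0.22]]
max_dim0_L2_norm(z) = 9.54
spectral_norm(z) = 12.41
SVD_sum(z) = [[3.62, -0.80, 2.91], [-8.82, 1.95, -7.08]] + [[-0.11,-2.84,-0.65],[-0.05,-1.16,-0.27]]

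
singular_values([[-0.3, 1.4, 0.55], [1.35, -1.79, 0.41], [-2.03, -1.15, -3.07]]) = [3.95, 2.61, 0.0]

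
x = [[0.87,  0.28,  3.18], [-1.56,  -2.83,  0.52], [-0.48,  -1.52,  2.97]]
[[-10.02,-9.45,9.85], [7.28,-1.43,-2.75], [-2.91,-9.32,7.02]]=x@[[-3.87, 2.35, -2.20], [-0.81, -1.43, 2.82], [-2.02, -3.49, 3.45]]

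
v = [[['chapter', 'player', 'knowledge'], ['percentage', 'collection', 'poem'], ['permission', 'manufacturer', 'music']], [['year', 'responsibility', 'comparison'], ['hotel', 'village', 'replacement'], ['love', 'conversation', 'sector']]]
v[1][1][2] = 'replacement'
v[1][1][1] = 'village'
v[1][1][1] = 'village'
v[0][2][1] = 'manufacturer'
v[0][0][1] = 'player'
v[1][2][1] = 'conversation'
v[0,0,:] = ['chapter', 'player', 'knowledge']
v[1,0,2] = 'comparison'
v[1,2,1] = 'conversation'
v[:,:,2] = [['knowledge', 'poem', 'music'], ['comparison', 'replacement', 'sector']]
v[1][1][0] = 'hotel'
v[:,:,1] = [['player', 'collection', 'manufacturer'], ['responsibility', 'village', 'conversation']]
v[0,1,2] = 'poem'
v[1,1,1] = 'village'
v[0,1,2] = 'poem'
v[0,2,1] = 'manufacturer'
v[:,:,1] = [['player', 'collection', 'manufacturer'], ['responsibility', 'village', 'conversation']]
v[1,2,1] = 'conversation'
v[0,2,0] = 'permission'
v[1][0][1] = 'responsibility'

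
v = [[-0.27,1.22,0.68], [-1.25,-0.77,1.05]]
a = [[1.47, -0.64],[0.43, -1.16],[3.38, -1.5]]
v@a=[[2.43, -2.26], [1.38, 0.12]]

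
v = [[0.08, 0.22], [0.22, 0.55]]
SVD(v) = [[-0.37, -0.93], [-0.93, 0.37]] @ diag([0.6369083720563976, 0.0069083720563974296]) @ [[-0.37, -0.93], [0.93, -0.37]]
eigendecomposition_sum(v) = [[-0.01,  0.0],[0.00,  -0.00]] + [[0.09, 0.22],[0.22, 0.55]]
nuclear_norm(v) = 0.64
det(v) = -0.00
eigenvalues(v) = [-0.01, 0.64]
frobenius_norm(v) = 0.64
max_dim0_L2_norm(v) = 0.59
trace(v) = 0.63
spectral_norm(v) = 0.64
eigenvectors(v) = [[-0.93, -0.37], [0.37, -0.93]]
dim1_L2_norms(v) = [0.23, 0.59]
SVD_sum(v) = [[0.09, 0.22],  [0.22, 0.55]] + [[-0.01, 0.00],  [0.0, -0.00]]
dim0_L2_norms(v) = [0.23, 0.59]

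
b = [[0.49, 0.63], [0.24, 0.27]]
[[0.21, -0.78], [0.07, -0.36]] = b@[[-0.61, -0.8], [0.80, -0.61]]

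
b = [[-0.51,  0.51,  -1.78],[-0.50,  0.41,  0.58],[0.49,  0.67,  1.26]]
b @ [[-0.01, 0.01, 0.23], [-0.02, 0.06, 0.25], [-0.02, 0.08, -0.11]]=[[0.03, -0.12, 0.21],[-0.01, 0.07, -0.08],[-0.04, 0.15, 0.14]]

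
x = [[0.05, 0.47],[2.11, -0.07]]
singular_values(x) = [2.11, 0.47]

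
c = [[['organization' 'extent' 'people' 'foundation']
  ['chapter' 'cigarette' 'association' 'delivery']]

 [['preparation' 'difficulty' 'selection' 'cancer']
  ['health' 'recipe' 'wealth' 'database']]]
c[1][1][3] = 'database'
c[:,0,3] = ['foundation', 'cancer']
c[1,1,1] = 'recipe'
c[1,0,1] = 'difficulty'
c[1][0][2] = 'selection'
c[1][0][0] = 'preparation'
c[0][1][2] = 'association'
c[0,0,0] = 'organization'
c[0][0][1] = 'extent'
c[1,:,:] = [['preparation', 'difficulty', 'selection', 'cancer'], ['health', 'recipe', 'wealth', 'database']]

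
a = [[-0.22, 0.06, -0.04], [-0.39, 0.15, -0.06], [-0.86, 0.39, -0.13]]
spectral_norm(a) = 1.07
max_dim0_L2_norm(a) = 0.97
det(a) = 0.00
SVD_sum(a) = [[-0.21, 0.09, -0.03], [-0.38, 0.17, -0.06], [-0.87, 0.38, -0.13]] + [[-0.01, -0.03, -0.01], [-0.01, -0.02, -0.0], [0.01, 0.01, 0.0]] + [[0.0, 0.00, -0.00], [-0.00, -0.0, 0.00], [0.0, 0.00, -0.00]]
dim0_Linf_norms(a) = [0.86, 0.39, 0.13]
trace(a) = -0.20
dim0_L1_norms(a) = [1.47, 0.6, 0.23]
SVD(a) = [[-0.21, -0.82, -0.53],[-0.40, -0.43, 0.81],[-0.89, 0.39, -0.23]] @ diag([1.067106442043018, 0.0409426116688717, 0.002746616104156111]) @ [[0.91, -0.39, 0.14], [0.36, 0.91, 0.2], [-0.21, -0.13, 0.97]]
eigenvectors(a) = [[-0.31, -0.08, -0.25], [-0.43, 0.28, -0.27], [-0.85, 0.96, 0.93]]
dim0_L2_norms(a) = [0.97, 0.42, 0.15]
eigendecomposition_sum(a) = [[-0.24, 0.08, -0.04],[-0.33, 0.11, -0.06],[-0.65, 0.21, -0.12]] + [[0.02, -0.01, 0.00], [-0.06, 0.05, -0.0], [-0.2, 0.16, -0.01]] + [[0.0, -0.01, 0.0],[0.0, -0.01, 0.00],[-0.01, 0.02, -0.01]]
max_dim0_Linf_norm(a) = 0.86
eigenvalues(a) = [-0.24, 0.05, -0.01]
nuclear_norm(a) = 1.11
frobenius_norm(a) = 1.07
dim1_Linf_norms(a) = [0.22, 0.39, 0.86]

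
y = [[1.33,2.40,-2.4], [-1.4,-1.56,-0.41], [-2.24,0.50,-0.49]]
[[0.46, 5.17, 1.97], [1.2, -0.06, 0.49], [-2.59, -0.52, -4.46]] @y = [[-11.04,  -5.98,  -4.19], [0.58,  3.22,  -3.10], [7.27,  -7.63,  8.61]]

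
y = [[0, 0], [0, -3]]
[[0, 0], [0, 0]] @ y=[[0, 0], [0, 0]]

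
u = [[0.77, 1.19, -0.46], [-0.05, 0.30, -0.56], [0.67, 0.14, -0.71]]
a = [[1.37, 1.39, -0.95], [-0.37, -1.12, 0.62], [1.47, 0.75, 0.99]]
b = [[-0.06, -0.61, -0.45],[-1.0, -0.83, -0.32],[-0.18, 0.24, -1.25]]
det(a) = -1.68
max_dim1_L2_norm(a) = 2.17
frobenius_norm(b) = 2.01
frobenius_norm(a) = 3.19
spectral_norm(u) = 1.72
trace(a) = 1.24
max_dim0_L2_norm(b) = 1.37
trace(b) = -2.14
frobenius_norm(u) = 1.90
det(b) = 0.84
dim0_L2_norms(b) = [1.02, 1.06, 1.37]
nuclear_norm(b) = 3.19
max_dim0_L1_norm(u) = 1.73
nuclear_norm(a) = 4.71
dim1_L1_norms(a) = [3.71, 2.11, 3.21]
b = u @ a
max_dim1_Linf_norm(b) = 1.25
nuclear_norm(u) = 2.82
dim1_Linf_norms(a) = [1.39, 1.12, 1.47]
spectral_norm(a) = 2.75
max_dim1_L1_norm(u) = 2.42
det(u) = -0.50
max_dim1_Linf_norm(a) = 1.47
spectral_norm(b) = 1.57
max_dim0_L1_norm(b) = 2.02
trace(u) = 0.36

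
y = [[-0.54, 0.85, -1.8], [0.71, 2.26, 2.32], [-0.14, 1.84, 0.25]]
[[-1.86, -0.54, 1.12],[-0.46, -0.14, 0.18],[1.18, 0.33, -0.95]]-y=[[-1.32,-1.39,2.92], [-1.17,-2.4,-2.14], [1.32,-1.51,-1.2]]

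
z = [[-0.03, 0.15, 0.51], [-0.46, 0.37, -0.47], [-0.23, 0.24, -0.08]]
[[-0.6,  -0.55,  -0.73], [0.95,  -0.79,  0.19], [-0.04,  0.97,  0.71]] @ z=[[0.44, -0.47, 0.01], [0.29, -0.1, 0.84], [-0.61, 0.52, -0.53]]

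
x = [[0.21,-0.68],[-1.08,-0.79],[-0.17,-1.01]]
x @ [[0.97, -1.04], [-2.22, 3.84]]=[[1.71,  -2.83], [0.71,  -1.91], [2.08,  -3.7]]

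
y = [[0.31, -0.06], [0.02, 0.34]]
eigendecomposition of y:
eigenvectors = [[0.87+0.00j,(0.87-0j)], [-0.22-0.45j,-0.22+0.45j]]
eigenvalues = [(0.33+0.03j), (0.33-0.03j)]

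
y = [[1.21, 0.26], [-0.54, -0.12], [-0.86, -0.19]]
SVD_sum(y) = [[1.21,0.26], [-0.54,-0.12], [-0.86,-0.19]] + [[0.00, -0.00], [0.0, -0.0], [0.00, -0.00]]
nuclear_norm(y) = 1.62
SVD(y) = [[-0.77,-0.64], [0.34,-0.5], [0.54,-0.58]] @ diag([1.6165939065860682, 0.0049133683756720885]) @ [[-0.98, -0.21], [-0.21, 0.98]]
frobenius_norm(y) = 1.62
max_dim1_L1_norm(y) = 1.47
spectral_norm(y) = 1.62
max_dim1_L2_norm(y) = 1.24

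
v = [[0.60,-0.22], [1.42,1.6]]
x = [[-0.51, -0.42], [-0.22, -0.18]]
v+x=[[0.09,-0.64],[1.2,1.42]]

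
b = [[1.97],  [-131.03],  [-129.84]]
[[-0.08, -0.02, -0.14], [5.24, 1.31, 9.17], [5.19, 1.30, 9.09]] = b@ [[-0.04, -0.01, -0.07]]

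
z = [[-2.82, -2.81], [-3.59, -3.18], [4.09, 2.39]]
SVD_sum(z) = [[-3.10, -2.45], [-3.76, -2.97], [3.68, 2.91]] + [[0.28, -0.36], [0.17, -0.21], [0.41, -0.52]]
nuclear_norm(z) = 8.63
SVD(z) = [[-0.51, -0.54], [-0.62, -0.32], [0.60, -0.78]] @ diag([7.782806752962973, 0.8468288174324028]) @ [[0.78, 0.62],[-0.62, 0.78]]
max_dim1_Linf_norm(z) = 4.09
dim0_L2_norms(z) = [6.13, 4.87]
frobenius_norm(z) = 7.83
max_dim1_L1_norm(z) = 6.77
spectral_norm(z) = 7.78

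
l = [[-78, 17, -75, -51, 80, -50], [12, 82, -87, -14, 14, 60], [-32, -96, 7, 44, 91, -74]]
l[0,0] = -78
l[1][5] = 60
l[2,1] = -96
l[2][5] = -74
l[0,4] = 80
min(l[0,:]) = -78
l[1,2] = -87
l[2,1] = -96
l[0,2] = -75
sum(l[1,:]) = 67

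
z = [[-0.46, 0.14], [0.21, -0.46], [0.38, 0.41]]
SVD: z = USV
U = [[-0.68, -0.33], [0.73, -0.31], [0.00, 0.89]]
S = [0.64, 0.63]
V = [[0.73, -0.68], [0.68, 0.73]]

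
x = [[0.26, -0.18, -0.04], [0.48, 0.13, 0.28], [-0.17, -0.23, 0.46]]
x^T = [[0.26, 0.48, -0.17], [-0.18, 0.13, -0.23], [-0.04, 0.28, 0.46]]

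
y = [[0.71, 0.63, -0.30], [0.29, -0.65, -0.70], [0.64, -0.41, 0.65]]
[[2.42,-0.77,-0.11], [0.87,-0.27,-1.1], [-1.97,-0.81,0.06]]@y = [[1.42, 2.07, -0.26], [-0.16, 1.17, -0.79], [-1.60, -0.74, 1.20]]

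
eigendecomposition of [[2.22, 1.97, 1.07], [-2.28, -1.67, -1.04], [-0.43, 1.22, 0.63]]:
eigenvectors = [[0.13-0.54j, 0.13+0.54j, (0.11+0j)], [(-0.01+0.58j), (-0.01-0.58j), 0.39+0.00j], [0.60+0.00j, (0.6-0j), (-0.92+0j)]]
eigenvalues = [(0.51+1.56j), (0.51-1.56j), (0.17+0j)]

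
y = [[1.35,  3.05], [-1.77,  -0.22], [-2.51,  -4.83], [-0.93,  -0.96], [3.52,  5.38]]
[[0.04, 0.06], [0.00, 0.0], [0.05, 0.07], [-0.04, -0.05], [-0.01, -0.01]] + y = [[1.39, 3.11], [-1.77, -0.22], [-2.46, -4.76], [-0.97, -1.01], [3.51, 5.37]]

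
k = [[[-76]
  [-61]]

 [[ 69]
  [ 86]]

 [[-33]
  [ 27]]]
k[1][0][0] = 69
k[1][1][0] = 86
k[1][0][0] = 69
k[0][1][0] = -61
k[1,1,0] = 86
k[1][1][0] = 86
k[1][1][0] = 86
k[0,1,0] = -61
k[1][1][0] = 86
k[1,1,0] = 86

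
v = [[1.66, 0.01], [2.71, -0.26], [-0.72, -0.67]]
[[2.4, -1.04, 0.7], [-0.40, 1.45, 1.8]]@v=[[0.66, -0.17],[1.97, -1.59]]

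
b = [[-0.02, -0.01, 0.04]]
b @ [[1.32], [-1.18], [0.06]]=[[-0.01]]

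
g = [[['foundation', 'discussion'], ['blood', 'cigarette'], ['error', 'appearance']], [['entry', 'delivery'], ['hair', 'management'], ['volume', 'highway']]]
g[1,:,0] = ['entry', 'hair', 'volume']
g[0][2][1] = 'appearance'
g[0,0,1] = 'discussion'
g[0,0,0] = 'foundation'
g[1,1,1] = 'management'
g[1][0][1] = 'delivery'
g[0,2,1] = 'appearance'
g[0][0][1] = 'discussion'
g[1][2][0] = 'volume'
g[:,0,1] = ['discussion', 'delivery']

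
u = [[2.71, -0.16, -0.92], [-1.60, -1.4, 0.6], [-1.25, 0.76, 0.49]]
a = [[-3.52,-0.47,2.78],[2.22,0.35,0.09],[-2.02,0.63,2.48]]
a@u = [[-12.26, 3.33, 4.32], [5.34, -0.78, -1.79], [-9.58, 1.33, 3.45]]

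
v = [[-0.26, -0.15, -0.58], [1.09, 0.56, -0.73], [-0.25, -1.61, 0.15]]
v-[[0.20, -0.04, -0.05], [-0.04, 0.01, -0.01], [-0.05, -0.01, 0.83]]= [[-0.46, -0.11, -0.53], [1.13, 0.55, -0.72], [-0.2, -1.60, -0.68]]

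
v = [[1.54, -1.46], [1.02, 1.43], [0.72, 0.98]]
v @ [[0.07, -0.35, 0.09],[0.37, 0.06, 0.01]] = [[-0.43, -0.63, 0.12], [0.60, -0.27, 0.11], [0.41, -0.19, 0.07]]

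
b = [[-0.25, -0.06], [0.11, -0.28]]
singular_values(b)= [0.31, 0.25]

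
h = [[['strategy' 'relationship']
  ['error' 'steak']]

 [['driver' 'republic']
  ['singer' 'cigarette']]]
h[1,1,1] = 'cigarette'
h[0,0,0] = 'strategy'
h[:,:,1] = [['relationship', 'steak'], ['republic', 'cigarette']]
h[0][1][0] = 'error'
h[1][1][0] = 'singer'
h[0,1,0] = 'error'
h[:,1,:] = [['error', 'steak'], ['singer', 'cigarette']]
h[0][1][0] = 'error'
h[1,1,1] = 'cigarette'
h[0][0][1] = 'relationship'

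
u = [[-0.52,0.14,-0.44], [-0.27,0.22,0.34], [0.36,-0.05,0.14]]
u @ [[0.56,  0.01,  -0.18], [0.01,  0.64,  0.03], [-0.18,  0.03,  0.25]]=[[-0.21, 0.07, -0.01], [-0.21, 0.15, 0.14], [0.18, -0.02, -0.03]]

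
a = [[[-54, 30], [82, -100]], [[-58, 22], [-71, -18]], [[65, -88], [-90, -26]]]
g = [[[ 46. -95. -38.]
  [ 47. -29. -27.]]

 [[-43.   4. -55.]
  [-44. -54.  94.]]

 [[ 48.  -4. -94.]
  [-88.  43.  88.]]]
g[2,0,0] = 48.0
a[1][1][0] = -71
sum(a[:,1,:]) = -223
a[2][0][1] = -88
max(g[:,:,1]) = 43.0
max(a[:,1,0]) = 82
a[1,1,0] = -71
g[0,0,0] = 46.0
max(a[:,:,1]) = 30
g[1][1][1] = -54.0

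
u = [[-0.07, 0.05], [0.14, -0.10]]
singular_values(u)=[0.19, 0.0]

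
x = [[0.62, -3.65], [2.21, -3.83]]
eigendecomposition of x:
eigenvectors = [[(0.79+0j), (0.79-0j)], [(0.48-0.38j), (0.48+0.38j)]]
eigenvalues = [(-1.61+1.77j), (-1.61-1.77j)]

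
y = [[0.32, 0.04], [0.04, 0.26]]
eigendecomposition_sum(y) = [[0.27, 0.14],[0.14, 0.07]] + [[0.05, -0.1], [-0.1, 0.19]]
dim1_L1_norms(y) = [0.36, 0.3]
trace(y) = 0.58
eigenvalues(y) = [0.34, 0.24]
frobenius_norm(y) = 0.42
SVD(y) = [[-0.89, -0.45], [-0.45, 0.89]] @ diag([0.3400000000000001, 0.24]) @ [[-0.89, -0.45],[-0.45, 0.89]]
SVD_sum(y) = [[0.27,0.14],[0.14,0.07]] + [[0.05, -0.1], [-0.1, 0.19]]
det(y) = 0.08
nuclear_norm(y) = 0.58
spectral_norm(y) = 0.34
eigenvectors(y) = [[0.89, -0.45],[0.45, 0.89]]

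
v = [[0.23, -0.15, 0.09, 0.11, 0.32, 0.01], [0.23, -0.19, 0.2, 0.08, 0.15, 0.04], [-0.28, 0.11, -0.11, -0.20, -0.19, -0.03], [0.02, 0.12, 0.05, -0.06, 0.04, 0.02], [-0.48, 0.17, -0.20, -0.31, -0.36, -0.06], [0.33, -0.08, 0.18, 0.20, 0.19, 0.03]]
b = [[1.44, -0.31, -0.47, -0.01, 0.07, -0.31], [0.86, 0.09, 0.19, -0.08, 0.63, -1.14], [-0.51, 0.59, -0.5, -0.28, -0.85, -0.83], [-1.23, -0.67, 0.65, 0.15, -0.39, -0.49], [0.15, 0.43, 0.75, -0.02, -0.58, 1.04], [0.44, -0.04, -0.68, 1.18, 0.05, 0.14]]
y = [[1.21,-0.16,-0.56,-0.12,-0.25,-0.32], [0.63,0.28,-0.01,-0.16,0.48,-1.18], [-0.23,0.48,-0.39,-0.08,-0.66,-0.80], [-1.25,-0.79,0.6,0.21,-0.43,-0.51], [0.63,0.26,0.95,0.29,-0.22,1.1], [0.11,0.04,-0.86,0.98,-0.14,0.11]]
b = y + v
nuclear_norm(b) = 8.55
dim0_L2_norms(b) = [2.19, 1.04, 1.4, 1.22, 1.27, 1.85]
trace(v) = -0.46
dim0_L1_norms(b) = [4.63, 2.13, 3.24, 1.72, 2.57, 3.95]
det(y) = 3.63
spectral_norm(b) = 2.44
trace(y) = 1.20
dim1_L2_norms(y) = [1.41, 1.46, 1.23, 1.74, 1.65, 1.32]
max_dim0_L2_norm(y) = 1.97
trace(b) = 0.74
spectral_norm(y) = 2.17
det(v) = 0.00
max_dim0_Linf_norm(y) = 1.25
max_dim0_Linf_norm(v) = 0.48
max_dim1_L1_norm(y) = 3.79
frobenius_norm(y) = 3.62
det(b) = 4.68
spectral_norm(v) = 1.11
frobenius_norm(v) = 1.15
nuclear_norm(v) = 1.60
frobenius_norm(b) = 3.79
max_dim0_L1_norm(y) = 4.06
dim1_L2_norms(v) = [0.45, 0.4, 0.42, 0.15, 0.73, 0.47]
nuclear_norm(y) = 8.16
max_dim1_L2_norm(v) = 0.73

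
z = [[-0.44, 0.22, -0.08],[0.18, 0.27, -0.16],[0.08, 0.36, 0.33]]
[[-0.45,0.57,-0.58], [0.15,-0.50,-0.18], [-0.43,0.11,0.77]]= z @ [[0.9, -1.59, 0.91], [-0.59, -0.23, -0.02], [-0.89, 0.97, 2.13]]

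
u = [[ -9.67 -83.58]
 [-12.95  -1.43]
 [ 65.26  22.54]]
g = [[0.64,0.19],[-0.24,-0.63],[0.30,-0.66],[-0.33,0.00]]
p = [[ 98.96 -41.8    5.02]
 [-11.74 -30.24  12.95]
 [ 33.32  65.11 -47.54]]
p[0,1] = -41.8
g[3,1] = 0.005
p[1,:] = [-11.74, -30.24, 12.95]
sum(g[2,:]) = -0.36500000000000005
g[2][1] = -0.663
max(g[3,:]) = 0.005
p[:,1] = [-41.8, -30.24, 65.11]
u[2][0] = 65.26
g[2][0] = 0.298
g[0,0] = 0.637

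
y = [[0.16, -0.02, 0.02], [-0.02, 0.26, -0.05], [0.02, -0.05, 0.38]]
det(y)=0.015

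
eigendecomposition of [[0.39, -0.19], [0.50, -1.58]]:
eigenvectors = [[0.97, 0.1], [0.25, 1.0]]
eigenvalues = [0.34, -1.53]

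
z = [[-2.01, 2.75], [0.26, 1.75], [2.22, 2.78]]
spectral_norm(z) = 4.30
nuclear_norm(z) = 7.28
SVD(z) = [[-0.58, 0.78], [-0.41, -0.02], [-0.70, -0.63]] @ diag([4.298988006799751, 2.984661139458198]) @ [[-0.12,-0.99], [-0.99,0.12]]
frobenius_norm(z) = 5.23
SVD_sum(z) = [[0.29, 2.48], [0.2, 1.76], [0.35, 3.0]] + [[-2.3, 0.27],[0.06, -0.01],[1.87, -0.22]]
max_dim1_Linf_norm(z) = 2.78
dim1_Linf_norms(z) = [2.75, 1.75, 2.78]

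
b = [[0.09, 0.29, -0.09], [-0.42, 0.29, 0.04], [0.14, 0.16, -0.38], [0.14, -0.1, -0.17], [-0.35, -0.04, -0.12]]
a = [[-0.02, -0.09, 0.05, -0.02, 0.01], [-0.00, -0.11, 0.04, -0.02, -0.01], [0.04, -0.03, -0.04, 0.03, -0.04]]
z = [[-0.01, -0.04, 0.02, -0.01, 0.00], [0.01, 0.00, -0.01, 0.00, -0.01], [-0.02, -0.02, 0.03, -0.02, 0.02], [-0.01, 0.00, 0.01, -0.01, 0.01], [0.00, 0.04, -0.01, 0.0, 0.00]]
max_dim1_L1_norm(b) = 0.75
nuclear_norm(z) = 0.13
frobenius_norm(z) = 0.08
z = b @ a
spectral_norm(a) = 0.16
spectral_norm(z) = 0.07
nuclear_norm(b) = 1.46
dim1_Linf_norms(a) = [0.09, 0.11, 0.04]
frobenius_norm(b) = 0.87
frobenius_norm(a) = 0.18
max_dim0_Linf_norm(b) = 0.42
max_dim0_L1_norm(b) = 1.14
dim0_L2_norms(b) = [0.59, 0.45, 0.44]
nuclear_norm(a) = 0.25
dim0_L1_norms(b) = [1.14, 0.88, 0.8]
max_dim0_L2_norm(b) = 0.59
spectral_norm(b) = 0.62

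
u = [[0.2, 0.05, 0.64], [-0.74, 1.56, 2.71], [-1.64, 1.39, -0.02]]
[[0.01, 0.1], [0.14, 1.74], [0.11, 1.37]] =u @ [[-0.06,-0.44], [0.01,0.47], [0.03,0.25]]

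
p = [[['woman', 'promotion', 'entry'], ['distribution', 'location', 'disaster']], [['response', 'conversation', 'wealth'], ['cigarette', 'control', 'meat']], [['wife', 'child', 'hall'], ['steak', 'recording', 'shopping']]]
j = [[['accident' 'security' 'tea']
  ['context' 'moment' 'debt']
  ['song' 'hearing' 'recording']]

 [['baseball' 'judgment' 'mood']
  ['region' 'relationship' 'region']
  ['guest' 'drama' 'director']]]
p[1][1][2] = 'meat'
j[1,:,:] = [['baseball', 'judgment', 'mood'], ['region', 'relationship', 'region'], ['guest', 'drama', 'director']]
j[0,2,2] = 'recording'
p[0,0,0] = 'woman'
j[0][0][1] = 'security'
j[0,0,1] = 'security'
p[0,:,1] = ['promotion', 'location']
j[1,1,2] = 'region'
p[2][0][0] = 'wife'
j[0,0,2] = 'tea'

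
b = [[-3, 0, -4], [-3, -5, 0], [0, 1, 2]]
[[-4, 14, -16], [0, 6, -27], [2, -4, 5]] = b @ [[0, -2, 4], [0, 0, 3], [1, -2, 1]]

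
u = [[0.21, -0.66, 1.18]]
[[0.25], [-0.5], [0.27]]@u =[[0.05, -0.16, 0.30], [-0.10, 0.33, -0.59], [0.06, -0.18, 0.32]]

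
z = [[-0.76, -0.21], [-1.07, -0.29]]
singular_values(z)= [1.36, 0.0]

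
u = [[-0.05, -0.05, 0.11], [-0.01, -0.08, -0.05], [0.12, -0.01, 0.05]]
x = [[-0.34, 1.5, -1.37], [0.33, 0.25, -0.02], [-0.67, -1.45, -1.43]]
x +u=[[-0.39, 1.45, -1.26], [0.32, 0.17, -0.07], [-0.55, -1.46, -1.38]]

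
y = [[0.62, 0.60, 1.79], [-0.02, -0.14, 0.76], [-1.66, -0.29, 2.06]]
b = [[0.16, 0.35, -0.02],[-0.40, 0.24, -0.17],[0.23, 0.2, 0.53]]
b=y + [[-0.46, -0.25, -1.81], [-0.38, 0.38, -0.93], [1.89, 0.49, -1.53]]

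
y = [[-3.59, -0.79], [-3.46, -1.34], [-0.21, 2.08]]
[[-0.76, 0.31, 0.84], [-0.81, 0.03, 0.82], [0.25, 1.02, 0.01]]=y @ [[0.18, -0.19, -0.23], [0.14, 0.47, -0.02]]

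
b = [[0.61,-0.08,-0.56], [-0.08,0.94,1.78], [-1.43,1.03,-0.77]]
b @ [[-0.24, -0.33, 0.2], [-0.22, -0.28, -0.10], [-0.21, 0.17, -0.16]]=[[-0.01, -0.27, 0.22], [-0.56, 0.07, -0.39], [0.28, 0.05, -0.27]]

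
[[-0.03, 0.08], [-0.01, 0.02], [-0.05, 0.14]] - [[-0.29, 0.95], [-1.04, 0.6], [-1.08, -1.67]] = [[0.26,-0.87], [1.03,-0.58], [1.03,1.81]]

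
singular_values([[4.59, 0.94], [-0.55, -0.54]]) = [4.73, 0.41]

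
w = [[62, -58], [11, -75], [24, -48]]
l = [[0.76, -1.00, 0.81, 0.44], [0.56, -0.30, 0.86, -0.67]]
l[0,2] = 0.807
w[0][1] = -58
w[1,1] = -75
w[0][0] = 62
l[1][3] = -0.673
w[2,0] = 24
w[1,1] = -75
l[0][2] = 0.807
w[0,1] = -58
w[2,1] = -48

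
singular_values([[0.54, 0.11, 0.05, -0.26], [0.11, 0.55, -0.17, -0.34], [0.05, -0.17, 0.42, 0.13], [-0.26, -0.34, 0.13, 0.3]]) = [0.99, 0.56, 0.26, 0.01]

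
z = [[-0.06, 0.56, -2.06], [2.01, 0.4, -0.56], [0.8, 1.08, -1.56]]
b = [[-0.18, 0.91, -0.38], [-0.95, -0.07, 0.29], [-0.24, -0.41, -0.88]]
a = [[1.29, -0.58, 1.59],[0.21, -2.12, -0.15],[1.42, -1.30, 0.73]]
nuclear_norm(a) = 5.37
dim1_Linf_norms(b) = [0.91, 0.95, 0.88]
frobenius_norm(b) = 1.73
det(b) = -1.00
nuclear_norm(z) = 5.36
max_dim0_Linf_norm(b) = 0.95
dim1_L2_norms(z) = [2.14, 2.12, 2.06]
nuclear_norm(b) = 3.00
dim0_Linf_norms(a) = [1.42, 2.12, 1.59]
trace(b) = -1.13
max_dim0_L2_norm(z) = 2.64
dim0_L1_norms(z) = [2.87, 2.04, 4.18]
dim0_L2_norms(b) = [1.0, 1.0, 1.0]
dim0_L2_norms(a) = [1.93, 2.55, 1.76]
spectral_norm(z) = 3.14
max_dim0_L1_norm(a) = 4.0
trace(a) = -0.10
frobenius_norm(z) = 3.65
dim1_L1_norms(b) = [1.47, 1.31, 1.53]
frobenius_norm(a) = 3.65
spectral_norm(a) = 3.14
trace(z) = -1.22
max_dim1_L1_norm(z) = 3.44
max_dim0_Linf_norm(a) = 2.12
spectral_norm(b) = 1.00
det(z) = -2.31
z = a @ b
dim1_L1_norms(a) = [3.46, 2.48, 3.45]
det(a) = 2.32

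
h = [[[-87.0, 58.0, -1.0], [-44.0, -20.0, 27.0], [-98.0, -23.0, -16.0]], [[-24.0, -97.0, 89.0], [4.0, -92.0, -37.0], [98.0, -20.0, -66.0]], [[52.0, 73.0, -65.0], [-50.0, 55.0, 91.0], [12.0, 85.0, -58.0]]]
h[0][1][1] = -20.0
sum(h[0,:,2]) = 10.0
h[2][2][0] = 12.0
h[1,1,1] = -92.0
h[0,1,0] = -44.0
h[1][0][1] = -97.0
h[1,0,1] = -97.0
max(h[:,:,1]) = 85.0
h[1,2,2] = -66.0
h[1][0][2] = 89.0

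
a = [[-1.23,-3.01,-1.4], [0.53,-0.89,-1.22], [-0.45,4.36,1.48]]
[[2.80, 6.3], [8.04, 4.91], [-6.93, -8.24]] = a @[[2.74, 0.42], [0.70, -0.72], [-5.91, -3.32]]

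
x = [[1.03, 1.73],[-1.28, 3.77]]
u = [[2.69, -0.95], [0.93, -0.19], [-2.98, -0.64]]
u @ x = [[3.99,1.07], [1.2,0.89], [-2.25,-7.57]]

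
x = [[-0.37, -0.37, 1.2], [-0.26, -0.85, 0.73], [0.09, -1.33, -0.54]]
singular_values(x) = [1.72, 1.46, 0.0]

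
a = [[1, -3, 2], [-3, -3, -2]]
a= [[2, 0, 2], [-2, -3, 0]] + [[-1, -3, 0], [-1, 0, -2]]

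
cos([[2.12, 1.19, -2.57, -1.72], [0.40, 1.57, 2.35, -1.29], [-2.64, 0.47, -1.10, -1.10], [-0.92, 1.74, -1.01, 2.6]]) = [[-0.99,-0.97,-0.25,-0.31], [0.22,-1.69,-1.18,1.87], [0.24,0.66,-1.23,1.05], [-0.53,-1.39,0.21,-2.08]]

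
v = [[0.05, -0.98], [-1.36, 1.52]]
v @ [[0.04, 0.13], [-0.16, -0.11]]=[[0.16, 0.11],[-0.3, -0.34]]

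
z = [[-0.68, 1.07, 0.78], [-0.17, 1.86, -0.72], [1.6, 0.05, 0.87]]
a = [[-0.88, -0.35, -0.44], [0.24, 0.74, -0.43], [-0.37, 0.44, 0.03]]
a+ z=[[-1.56, 0.72, 0.34], [0.07, 2.60, -1.15], [1.23, 0.49, 0.9]]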